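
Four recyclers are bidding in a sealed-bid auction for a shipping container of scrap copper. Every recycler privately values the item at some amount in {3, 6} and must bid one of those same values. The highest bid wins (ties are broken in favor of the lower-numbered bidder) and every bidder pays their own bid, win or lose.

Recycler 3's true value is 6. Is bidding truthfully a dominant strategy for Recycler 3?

Consider the case where Recycler 1 bids 3, Recycler 2 bids 6 and Recycler 4 bids 3.
Truthful bid 6: loses but pays 6, utility -6.
Bid 3 instead: loses but pays 3, utility -3.
Since -3 > -6, bidding 3 is strictly better here, so truthful bidding is not dominant.

No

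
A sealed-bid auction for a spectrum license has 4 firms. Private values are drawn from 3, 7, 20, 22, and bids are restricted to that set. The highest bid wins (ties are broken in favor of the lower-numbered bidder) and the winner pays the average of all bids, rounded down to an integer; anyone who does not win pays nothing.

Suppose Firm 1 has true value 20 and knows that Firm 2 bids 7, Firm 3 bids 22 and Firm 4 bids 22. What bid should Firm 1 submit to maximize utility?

Bid 3: loses, pays 0, utility 0.
Bid 7: loses, pays 0, utility 0.
Bid 20: loses, pays 0, utility 0.
Bid 22: wins, pays 18, utility 20 - 18 = 2.
The best choice is 22 with utility 2.

22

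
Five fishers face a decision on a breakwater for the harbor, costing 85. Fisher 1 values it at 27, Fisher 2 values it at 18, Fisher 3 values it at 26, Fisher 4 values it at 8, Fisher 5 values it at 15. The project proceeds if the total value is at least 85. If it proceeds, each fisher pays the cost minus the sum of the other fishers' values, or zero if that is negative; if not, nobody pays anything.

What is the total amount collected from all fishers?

50

Total value 94 ≥ cost 85, so it is built.
Fisher 1: others sum to 67; max(0, 85 - 67) = 18.
Fisher 2: others sum to 76; max(0, 85 - 76) = 9.
Fisher 3: others sum to 68; max(0, 85 - 68) = 17.
Fisher 4: others sum to 86; max(0, 85 - 86) = 0.
Fisher 5: others sum to 79; max(0, 85 - 79) = 6.
Total collected = 18 + 9 + 17 + 0 + 6 = 50.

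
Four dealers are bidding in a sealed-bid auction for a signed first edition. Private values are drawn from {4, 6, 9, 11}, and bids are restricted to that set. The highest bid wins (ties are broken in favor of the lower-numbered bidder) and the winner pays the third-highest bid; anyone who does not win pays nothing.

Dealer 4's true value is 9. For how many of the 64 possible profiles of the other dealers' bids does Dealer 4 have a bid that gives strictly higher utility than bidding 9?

Others bid (4, 4, 9): truth gives 0; bid 11 gives 5 > 0. Violating.
Others bid (4, 6, 9): truth gives 0; bid 11 gives 3 > 0. Violating.
Others bid (4, 9, 4): truth gives 0; bid 11 gives 5 > 0. Violating.
Others bid (4, 9, 6): truth gives 0; bid 11 gives 3 > 0. Violating.
Others bid (4, 4, 4): truth gives 5; no alternative beats it.
Others bid (4, 4, 6): truth gives 5; no alternative beats it.
(Checking all 64 profiles: 12 have a profitable deviation, 52 do not.)

12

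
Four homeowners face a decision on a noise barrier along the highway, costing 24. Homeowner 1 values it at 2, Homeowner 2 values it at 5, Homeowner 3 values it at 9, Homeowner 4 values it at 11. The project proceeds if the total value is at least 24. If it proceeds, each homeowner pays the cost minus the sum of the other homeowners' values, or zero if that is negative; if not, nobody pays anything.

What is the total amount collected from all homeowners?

16

Total value 27 ≥ cost 24, so it is built.
Homeowner 1: others sum to 25; max(0, 24 - 25) = 0.
Homeowner 2: others sum to 22; max(0, 24 - 22) = 2.
Homeowner 3: others sum to 18; max(0, 24 - 18) = 6.
Homeowner 4: others sum to 16; max(0, 24 - 16) = 8.
Total collected = 0 + 2 + 6 + 8 = 16.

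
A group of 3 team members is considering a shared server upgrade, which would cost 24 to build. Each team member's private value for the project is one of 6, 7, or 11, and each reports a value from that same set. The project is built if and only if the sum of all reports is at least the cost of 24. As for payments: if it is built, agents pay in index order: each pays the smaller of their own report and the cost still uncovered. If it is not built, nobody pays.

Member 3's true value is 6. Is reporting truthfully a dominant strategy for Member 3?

Yes

Check each profile of the others' reports and compare truth against every alternative report.
Others report (6, 11): truth gives 0, best alternative gives -1.
Others report (11, 6): truth gives 0, best alternative gives -1.
Others report (11, 11): truth gives 4, best alternative gives 4.
Others report (6, 6): truth gives 0, best alternative gives 0.
Others report (6, 7): truth gives 0, best alternative gives 0.
Others report (7, 6): truth gives 0, best alternative gives 0.
(Remaining 3 profiles checked similarly; truth is weakly best in each.)
In every case the truthful report is at least as good as any alternative, so it is a dominant strategy.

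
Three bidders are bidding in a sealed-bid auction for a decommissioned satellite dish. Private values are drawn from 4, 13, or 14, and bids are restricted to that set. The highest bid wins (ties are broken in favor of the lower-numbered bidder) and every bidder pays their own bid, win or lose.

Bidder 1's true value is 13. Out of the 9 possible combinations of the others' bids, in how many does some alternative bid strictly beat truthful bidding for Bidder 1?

Others bid (4, 4): truth gives 0; bid 4 gives 9 > 0. Violating.
Others bid (4, 14): truth gives -13; bid 14 gives -1 > -13. Violating.
Others bid (13, 14): truth gives -13; bid 14 gives -1 > -13. Violating.
Others bid (14, 4): truth gives -13; bid 14 gives -1 > -13. Violating.
Others bid (4, 13): truth gives 0; no alternative beats it.
Others bid (13, 4): truth gives 0; no alternative beats it.
(Checking all 9 profiles: 6 have a profitable deviation, 3 do not.)

6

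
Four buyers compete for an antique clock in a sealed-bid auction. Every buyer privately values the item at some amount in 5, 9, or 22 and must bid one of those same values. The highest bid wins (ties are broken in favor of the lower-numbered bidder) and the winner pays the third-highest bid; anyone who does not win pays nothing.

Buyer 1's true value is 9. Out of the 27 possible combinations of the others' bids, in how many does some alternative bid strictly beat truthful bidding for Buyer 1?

Others bid (5, 5, 22): truth gives 0; bid 22 gives 4 > 0. Violating.
Others bid (5, 22, 5): truth gives 0; bid 22 gives 4 > 0. Violating.
Others bid (22, 5, 5): truth gives 0; bid 22 gives 4 > 0. Violating.
Others bid (5, 5, 5): truth gives 4; no alternative beats it.
Others bid (5, 5, 9): truth gives 4; no alternative beats it.
(Checking all 27 profiles: 3 have a profitable deviation, 24 do not.)

3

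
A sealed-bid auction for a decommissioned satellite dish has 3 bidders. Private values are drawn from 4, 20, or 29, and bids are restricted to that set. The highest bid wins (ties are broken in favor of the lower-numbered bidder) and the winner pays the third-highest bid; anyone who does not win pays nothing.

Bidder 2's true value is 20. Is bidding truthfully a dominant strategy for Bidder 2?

No

Consider the case where Bidder 1 bids 4 and Bidder 3 bids 29.
Truthful bid 20: loses, pays 0, utility 0.
Bid 29 instead: wins, pays 4, utility 20 - 4 = 16.
Since 16 > 0, bidding 29 is strictly better here, so truthful bidding is not dominant.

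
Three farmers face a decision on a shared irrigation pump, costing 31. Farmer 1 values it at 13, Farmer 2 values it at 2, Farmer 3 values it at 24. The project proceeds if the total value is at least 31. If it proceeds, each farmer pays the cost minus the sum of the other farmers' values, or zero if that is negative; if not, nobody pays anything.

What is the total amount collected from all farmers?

21

Total value 39 ≥ cost 31, so it is built.
Farmer 1: others sum to 26; max(0, 31 - 26) = 5.
Farmer 2: others sum to 37; max(0, 31 - 37) = 0.
Farmer 3: others sum to 15; max(0, 31 - 15) = 16.
Total collected = 5 + 0 + 16 = 21.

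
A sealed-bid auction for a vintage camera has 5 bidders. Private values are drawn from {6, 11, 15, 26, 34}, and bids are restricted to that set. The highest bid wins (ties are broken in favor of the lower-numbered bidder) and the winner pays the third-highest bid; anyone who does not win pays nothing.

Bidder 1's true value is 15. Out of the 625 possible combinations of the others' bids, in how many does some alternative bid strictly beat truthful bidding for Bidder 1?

64

Others bid (6, 6, 6, 26): truth gives 0; bid 26 gives 9 > 0. Violating.
Others bid (6, 6, 6, 34): truth gives 0; bid 34 gives 9 > 0. Violating.
Others bid (6, 6, 11, 26): truth gives 0; bid 26 gives 4 > 0. Violating.
Others bid (6, 6, 11, 34): truth gives 0; bid 34 gives 4 > 0. Violating.
Others bid (6, 6, 6, 6): truth gives 9; no alternative beats it.
Others bid (6, 6, 6, 11): truth gives 9; no alternative beats it.
(Checking all 625 profiles: 64 have a profitable deviation, 561 do not.)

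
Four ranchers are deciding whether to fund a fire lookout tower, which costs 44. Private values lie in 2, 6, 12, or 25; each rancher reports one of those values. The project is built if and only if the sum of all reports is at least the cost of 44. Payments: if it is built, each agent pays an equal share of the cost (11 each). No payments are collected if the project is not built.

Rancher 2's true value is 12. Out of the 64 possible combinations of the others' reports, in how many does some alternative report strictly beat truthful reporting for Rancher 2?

Others report (2, 2, 25): truth gives 0; report 25 gives 1 > 0. Violating.
Others report (2, 6, 12): truth gives 0; report 25 gives 1 > 0. Violating.
Others report (2, 12, 6): truth gives 0; report 25 gives 1 > 0. Violating.
Others report (2, 12, 12): truth gives 0; report 25 gives 1 > 0. Violating.
Others report (2, 2, 2): truth gives 0; no alternative beats it.
Others report (2, 2, 6): truth gives 0; no alternative beats it.
(Checking all 64 profiles: 18 have a profitable deviation, 46 do not.)

18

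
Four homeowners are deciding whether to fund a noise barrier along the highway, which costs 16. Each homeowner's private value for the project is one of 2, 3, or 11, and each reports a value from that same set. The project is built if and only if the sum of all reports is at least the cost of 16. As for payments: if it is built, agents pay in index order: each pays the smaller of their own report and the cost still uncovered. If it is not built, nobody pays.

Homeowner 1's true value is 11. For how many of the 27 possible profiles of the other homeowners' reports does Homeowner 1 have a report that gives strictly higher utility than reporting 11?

Others report (2, 2, 11): truth gives 0; report 2 gives 9 > 0. Violating.
Others report (2, 3, 11): truth gives 0; report 2 gives 9 > 0. Violating.
Others report (2, 11, 2): truth gives 0; report 2 gives 9 > 0. Violating.
Others report (2, 11, 3): truth gives 0; report 2 gives 9 > 0. Violating.
Others report (2, 2, 2): truth gives 0; no alternative beats it.
Others report (2, 2, 3): truth gives 0; no alternative beats it.
(Checking all 27 profiles: 19 have a profitable deviation, 8 do not.)

19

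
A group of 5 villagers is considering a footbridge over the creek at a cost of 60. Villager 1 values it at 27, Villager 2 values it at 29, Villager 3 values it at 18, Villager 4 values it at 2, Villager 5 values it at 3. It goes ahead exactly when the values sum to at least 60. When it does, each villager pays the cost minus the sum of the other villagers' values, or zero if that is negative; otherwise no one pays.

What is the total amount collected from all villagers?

18

Total value 79 ≥ cost 60, so it is built.
Villager 1: others sum to 52; max(0, 60 - 52) = 8.
Villager 2: others sum to 50; max(0, 60 - 50) = 10.
Villager 3: others sum to 61; max(0, 60 - 61) = 0.
Villager 4: others sum to 77; max(0, 60 - 77) = 0.
Villager 5: others sum to 76; max(0, 60 - 76) = 0.
Total collected = 8 + 10 + 0 + 0 + 0 = 18.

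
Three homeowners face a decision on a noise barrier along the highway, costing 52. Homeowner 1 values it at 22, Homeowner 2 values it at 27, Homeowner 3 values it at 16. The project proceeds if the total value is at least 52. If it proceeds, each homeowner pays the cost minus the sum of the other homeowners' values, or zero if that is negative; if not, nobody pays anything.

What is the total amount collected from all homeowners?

26

Total value 65 ≥ cost 52, so it is built.
Homeowner 1: others sum to 43; max(0, 52 - 43) = 9.
Homeowner 2: others sum to 38; max(0, 52 - 38) = 14.
Homeowner 3: others sum to 49; max(0, 52 - 49) = 3.
Total collected = 9 + 14 + 3 = 26.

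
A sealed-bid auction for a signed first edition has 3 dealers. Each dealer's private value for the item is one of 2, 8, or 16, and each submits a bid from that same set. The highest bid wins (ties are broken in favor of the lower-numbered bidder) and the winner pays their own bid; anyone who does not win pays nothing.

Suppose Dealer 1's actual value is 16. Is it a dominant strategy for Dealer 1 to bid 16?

No

Consider the case where Dealer 2 bids 2 and Dealer 3 bids 2.
Truthful bid 16: wins, pays 16, utility 16 - 16 = 0.
Bid 2 instead: wins, pays 2, utility 16 - 2 = 14.
Since 14 > 0, bidding 2 is strictly better here, so truthful bidding is not dominant.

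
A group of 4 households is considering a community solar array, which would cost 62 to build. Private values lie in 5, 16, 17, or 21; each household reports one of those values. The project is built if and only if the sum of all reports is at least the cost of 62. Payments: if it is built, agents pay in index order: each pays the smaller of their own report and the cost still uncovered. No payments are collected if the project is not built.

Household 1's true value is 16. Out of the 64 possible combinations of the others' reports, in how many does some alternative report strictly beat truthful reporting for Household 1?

7

Others report (16, 21, 21): truth gives 0; report 5 gives 11 > 0. Violating.
Others report (17, 21, 21): truth gives 0; report 5 gives 11 > 0. Violating.
Others report (21, 16, 21): truth gives 0; report 5 gives 11 > 0. Violating.
Others report (21, 17, 21): truth gives 0; report 5 gives 11 > 0. Violating.
Others report (5, 5, 5): truth gives 0; no alternative beats it.
Others report (5, 5, 16): truth gives 0; no alternative beats it.
(Checking all 64 profiles: 7 have a profitable deviation, 57 do not.)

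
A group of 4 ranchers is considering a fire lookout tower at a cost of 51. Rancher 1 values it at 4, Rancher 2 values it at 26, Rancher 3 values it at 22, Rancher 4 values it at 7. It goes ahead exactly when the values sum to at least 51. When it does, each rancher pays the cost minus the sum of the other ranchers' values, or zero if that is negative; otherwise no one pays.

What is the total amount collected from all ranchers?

Total value 59 ≥ cost 51, so it is built.
Rancher 1: others sum to 55; max(0, 51 - 55) = 0.
Rancher 2: others sum to 33; max(0, 51 - 33) = 18.
Rancher 3: others sum to 37; max(0, 51 - 37) = 14.
Rancher 4: others sum to 52; max(0, 51 - 52) = 0.
Total collected = 0 + 18 + 14 + 0 = 32.

32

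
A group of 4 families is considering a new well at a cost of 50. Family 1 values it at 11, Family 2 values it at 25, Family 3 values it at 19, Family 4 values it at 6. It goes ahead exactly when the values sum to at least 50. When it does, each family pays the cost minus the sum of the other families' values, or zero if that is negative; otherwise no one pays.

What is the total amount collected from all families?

Total value 61 ≥ cost 50, so it is built.
Family 1: others sum to 50; max(0, 50 - 50) = 0.
Family 2: others sum to 36; max(0, 50 - 36) = 14.
Family 3: others sum to 42; max(0, 50 - 42) = 8.
Family 4: others sum to 55; max(0, 50 - 55) = 0.
Total collected = 0 + 14 + 8 + 0 = 22.

22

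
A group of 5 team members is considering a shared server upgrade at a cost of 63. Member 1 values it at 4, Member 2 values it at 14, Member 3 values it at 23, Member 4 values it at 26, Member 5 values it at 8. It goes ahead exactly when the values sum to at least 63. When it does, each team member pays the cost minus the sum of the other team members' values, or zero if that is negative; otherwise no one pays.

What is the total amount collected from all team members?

Total value 75 ≥ cost 63, so it is built.
Member 1: others sum to 71; max(0, 63 - 71) = 0.
Member 2: others sum to 61; max(0, 63 - 61) = 2.
Member 3: others sum to 52; max(0, 63 - 52) = 11.
Member 4: others sum to 49; max(0, 63 - 49) = 14.
Member 5: others sum to 67; max(0, 63 - 67) = 0.
Total collected = 0 + 2 + 11 + 14 + 0 = 27.

27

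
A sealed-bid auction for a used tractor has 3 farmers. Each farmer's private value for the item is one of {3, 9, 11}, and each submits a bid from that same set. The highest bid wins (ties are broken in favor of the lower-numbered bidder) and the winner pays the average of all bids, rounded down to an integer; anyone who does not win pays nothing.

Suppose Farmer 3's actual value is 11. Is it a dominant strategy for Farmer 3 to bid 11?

Check each profile of the others' bids and compare truth against every alternative bid.
Others bid (3, 9): truth gives 4, best alternative gives 0.
Others bid (9, 3): truth gives 4, best alternative gives 0.
Others bid (9, 9): truth gives 2, best alternative gives 0.
Others bid (3, 3): truth gives 6, best alternative gives 6.
Others bid (3, 11): truth gives 0, best alternative gives 0.
Others bid (9, 11): truth gives 0, best alternative gives 0.
(Remaining 3 profiles checked similarly; truth is weakly best in each.)
In every case the truthful bid is at least as good as any alternative, so it is a dominant strategy.

Yes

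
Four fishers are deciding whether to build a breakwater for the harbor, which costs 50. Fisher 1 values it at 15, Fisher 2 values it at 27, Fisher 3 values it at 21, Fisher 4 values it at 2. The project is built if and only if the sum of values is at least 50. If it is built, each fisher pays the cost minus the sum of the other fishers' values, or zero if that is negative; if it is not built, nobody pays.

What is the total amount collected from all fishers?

Total value 65 ≥ cost 50, so it is built.
Fisher 1: others sum to 50; max(0, 50 - 50) = 0.
Fisher 2: others sum to 38; max(0, 50 - 38) = 12.
Fisher 3: others sum to 44; max(0, 50 - 44) = 6.
Fisher 4: others sum to 63; max(0, 50 - 63) = 0.
Total collected = 0 + 12 + 6 + 0 = 18.

18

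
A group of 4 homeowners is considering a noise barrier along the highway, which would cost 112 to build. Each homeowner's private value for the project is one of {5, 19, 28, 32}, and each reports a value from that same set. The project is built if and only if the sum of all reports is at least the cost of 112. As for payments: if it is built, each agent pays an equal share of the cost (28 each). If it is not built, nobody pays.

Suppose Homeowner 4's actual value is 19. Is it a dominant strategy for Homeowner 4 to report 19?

No

Consider the case where Homeowner 1 reports 32, Homeowner 2 reports 32 and Homeowner 3 reports 32.
Truthful report 19: project built, pays 28, utility 19 - 28 = -9.
Report 5 instead: project not built, utility 0.
Since 0 > -9, reporting 5 is strictly better here, so truthful reporting is not dominant.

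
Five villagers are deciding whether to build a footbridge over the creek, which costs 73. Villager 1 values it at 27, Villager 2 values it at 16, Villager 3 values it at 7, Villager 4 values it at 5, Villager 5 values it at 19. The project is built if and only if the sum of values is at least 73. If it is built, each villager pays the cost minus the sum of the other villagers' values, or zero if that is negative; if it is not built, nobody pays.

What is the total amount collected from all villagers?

Total value 74 ≥ cost 73, so it is built.
Villager 1: others sum to 47; max(0, 73 - 47) = 26.
Villager 2: others sum to 58; max(0, 73 - 58) = 15.
Villager 3: others sum to 67; max(0, 73 - 67) = 6.
Villager 4: others sum to 69; max(0, 73 - 69) = 4.
Villager 5: others sum to 55; max(0, 73 - 55) = 18.
Total collected = 26 + 15 + 6 + 4 + 18 = 69.

69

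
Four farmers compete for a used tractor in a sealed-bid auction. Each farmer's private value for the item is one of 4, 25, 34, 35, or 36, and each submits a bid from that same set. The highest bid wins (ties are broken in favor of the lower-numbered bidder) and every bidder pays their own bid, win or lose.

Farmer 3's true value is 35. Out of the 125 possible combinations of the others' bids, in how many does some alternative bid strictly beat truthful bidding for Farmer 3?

Others bid (4, 4, 4): truth gives 0; bid 25 gives 10 > 0. Violating.
Others bid (4, 4, 25): truth gives 0; bid 25 gives 10 > 0. Violating.
Others bid (4, 4, 34): truth gives 0; bid 34 gives 1 > 0. Violating.
Others bid (4, 4, 36): truth gives -35; bid 36 gives -1 > -35. Violating.
Others bid (4, 4, 35): truth gives 0; no alternative beats it.
Others bid (4, 25, 35): truth gives 0; no alternative beats it.
(Checking all 125 profiles: 101 have a profitable deviation, 24 do not.)

101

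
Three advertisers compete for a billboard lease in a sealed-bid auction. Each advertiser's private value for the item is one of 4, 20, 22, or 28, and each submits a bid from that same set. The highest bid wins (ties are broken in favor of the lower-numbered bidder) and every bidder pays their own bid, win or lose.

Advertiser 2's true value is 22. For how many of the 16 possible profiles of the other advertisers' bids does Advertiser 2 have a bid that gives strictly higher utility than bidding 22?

12

Others bid (4, 4): truth gives 0; bid 20 gives 2 > 0. Violating.
Others bid (4, 20): truth gives 0; bid 20 gives 2 > 0. Violating.
Others bid (4, 28): truth gives -22; bid 4 gives -4 > -22. Violating.
Others bid (20, 28): truth gives -22; bid 4 gives -4 > -22. Violating.
Others bid (4, 22): truth gives 0; no alternative beats it.
Others bid (20, 4): truth gives 0; no alternative beats it.
(Checking all 16 profiles: 12 have a profitable deviation, 4 do not.)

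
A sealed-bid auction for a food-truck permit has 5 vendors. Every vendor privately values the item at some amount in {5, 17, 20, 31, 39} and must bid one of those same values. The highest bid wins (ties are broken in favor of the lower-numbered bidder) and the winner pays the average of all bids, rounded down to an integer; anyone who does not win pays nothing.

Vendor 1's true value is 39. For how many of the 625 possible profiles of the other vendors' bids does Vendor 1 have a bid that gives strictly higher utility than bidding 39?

256

Others bid (5, 5, 5, 5): truth gives 28; bid 5 gives 34 > 28. Violating.
Others bid (5, 5, 5, 17): truth gives 25; bid 17 gives 30 > 25. Violating.
Others bid (5, 5, 5, 20): truth gives 25; bid 20 gives 28 > 25. Violating.
Others bid (5, 5, 5, 31): truth gives 22; bid 31 gives 24 > 22. Violating.
Others bid (5, 5, 5, 39): truth gives 21; no alternative beats it.
Others bid (5, 5, 17, 39): truth gives 18; no alternative beats it.
(Checking all 625 profiles: 256 have a profitable deviation, 369 do not.)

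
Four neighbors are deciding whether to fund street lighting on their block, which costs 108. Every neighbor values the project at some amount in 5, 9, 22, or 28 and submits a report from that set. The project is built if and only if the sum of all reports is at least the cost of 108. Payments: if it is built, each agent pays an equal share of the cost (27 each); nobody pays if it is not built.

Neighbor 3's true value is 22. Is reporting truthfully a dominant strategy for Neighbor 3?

Check each profile of the others' reports and compare truth against every alternative report.
Others report (5, 5, 5): truth gives 0, best alternative gives 0.
Others report (5, 5, 9): truth gives 0, best alternative gives 0.
Others report (5, 5, 22): truth gives 0, best alternative gives 0.
Others report (5, 5, 28): truth gives 0, best alternative gives 0.
Others report (5, 9, 5): truth gives 0, best alternative gives 0.
Others report (5, 9, 9): truth gives 0, best alternative gives 0.
(Remaining 58 profiles checked similarly; truth is weakly best in each.)
In every case the truthful report is at least as good as any alternative, so it is a dominant strategy.

Yes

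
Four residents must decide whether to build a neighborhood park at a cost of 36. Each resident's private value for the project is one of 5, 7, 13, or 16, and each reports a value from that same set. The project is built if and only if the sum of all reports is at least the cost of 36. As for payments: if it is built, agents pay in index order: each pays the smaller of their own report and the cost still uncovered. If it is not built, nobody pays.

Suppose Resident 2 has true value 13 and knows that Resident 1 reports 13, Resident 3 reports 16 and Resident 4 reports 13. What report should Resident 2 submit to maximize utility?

5

Report 5: project built, pays 5, utility 13 - 5 = 8.
Report 7: project built, pays 7, utility 13 - 7 = 6.
Report 13: project built, pays 13, utility 13 - 13 = 0.
Report 16: project built, pays 16, utility 13 - 16 = -3.
The best choice is 5 with utility 8.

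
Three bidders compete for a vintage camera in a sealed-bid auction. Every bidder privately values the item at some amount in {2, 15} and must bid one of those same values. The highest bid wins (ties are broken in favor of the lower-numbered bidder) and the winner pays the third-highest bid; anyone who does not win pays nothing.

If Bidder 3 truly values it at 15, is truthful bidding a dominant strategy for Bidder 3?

Check each profile of the others' bids and compare truth against every alternative bid.
Others bid (2, 2): truth gives 13, best alternative gives 0.
Others bid (2, 15): truth gives 0, best alternative gives 0.
Others bid (15, 2): truth gives 0, best alternative gives 0.
Others bid (15, 15): truth gives 0, best alternative gives 0.
In every case the truthful bid is at least as good as any alternative, so it is a dominant strategy.

Yes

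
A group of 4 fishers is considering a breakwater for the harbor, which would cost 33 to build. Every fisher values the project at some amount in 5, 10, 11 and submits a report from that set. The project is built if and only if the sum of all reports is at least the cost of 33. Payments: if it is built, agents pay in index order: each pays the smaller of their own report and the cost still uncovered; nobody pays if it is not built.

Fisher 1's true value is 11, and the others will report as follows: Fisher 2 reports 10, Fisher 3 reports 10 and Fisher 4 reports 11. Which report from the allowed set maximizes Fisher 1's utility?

5

Report 5: project built, pays 5, utility 11 - 5 = 6.
Report 10: project built, pays 10, utility 11 - 10 = 1.
Report 11: project built, pays 11, utility 11 - 11 = 0.
The best choice is 5 with utility 6.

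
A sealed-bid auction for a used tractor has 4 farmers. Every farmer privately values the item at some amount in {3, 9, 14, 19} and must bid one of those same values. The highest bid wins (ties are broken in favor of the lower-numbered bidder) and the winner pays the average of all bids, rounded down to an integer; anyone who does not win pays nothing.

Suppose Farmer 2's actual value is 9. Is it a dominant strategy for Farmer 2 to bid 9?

No

Consider the case where Farmer 1 bids 3, Farmer 3 bids 3 and Farmer 4 bids 14.
Truthful bid 9: loses, pays 0, utility 0.
Bid 14 instead: wins, pays 8, utility 9 - 8 = 1.
Since 1 > 0, bidding 14 is strictly better here, so truthful bidding is not dominant.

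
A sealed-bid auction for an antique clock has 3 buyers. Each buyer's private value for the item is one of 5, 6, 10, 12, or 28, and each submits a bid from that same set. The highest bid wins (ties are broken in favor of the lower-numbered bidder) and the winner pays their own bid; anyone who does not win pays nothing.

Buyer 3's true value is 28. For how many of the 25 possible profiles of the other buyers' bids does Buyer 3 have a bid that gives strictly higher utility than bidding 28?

Others bid (5, 5): truth gives 0; bid 6 gives 22 > 0. Violating.
Others bid (5, 6): truth gives 0; bid 10 gives 18 > 0. Violating.
Others bid (5, 10): truth gives 0; bid 12 gives 16 > 0. Violating.
Others bid (6, 5): truth gives 0; bid 10 gives 18 > 0. Violating.
Others bid (5, 12): truth gives 0; no alternative beats it.
Others bid (5, 28): truth gives 0; no alternative beats it.
(Checking all 25 profiles: 9 have a profitable deviation, 16 do not.)

9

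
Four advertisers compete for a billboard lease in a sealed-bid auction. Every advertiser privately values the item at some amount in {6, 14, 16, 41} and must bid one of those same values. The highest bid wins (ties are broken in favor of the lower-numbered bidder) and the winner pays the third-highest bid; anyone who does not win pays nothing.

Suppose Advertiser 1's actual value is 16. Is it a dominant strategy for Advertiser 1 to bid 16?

No

Consider the case where Advertiser 2 bids 6, Advertiser 3 bids 6 and Advertiser 4 bids 41.
Truthful bid 16: loses, pays 0, utility 0.
Bid 41 instead: wins, pays 6, utility 16 - 6 = 10.
Since 10 > 0, bidding 41 is strictly better here, so truthful bidding is not dominant.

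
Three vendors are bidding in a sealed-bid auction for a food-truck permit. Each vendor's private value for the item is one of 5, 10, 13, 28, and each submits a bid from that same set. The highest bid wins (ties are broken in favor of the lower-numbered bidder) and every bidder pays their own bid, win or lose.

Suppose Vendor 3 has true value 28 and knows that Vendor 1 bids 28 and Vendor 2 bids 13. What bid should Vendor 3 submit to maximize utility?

Bid 5: loses but pays 5, utility -5.
Bid 10: loses but pays 10, utility -10.
Bid 13: loses but pays 13, utility -13.
Bid 28: loses but pays 28, utility -28.
The best choice is 5 with utility -5.

5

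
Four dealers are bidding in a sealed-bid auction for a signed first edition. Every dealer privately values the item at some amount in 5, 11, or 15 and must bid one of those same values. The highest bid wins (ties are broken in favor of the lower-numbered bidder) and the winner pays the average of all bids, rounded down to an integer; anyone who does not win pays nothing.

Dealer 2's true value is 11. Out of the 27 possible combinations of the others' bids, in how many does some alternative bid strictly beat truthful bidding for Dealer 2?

Others bid (5, 5, 15): truth gives 0; bid 15 gives 1 > 0. Violating.
Others bid (5, 15, 5): truth gives 0; bid 15 gives 1 > 0. Violating.
Others bid (11, 5, 5): truth gives 0; bid 15 gives 2 > 0. Violating.
Others bid (11, 5, 11): truth gives 0; bid 15 gives 1 > 0. Violating.
Others bid (5, 5, 5): truth gives 5; no alternative beats it.
Others bid (5, 5, 11): truth gives 3; no alternative beats it.
(Checking all 27 profiles: 5 have a profitable deviation, 22 do not.)

5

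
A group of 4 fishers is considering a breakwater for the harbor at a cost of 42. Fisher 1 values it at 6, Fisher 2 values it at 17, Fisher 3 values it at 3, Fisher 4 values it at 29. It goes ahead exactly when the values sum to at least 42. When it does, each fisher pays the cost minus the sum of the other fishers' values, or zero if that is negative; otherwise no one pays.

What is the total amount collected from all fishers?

20

Total value 55 ≥ cost 42, so it is built.
Fisher 1: others sum to 49; max(0, 42 - 49) = 0.
Fisher 2: others sum to 38; max(0, 42 - 38) = 4.
Fisher 3: others sum to 52; max(0, 42 - 52) = 0.
Fisher 4: others sum to 26; max(0, 42 - 26) = 16.
Total collected = 0 + 4 + 0 + 16 = 20.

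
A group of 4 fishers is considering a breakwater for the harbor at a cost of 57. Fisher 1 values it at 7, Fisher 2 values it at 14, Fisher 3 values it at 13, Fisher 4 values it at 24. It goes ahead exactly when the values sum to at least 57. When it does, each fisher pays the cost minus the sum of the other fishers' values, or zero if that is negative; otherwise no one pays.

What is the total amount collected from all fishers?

54

Total value 58 ≥ cost 57, so it is built.
Fisher 1: others sum to 51; max(0, 57 - 51) = 6.
Fisher 2: others sum to 44; max(0, 57 - 44) = 13.
Fisher 3: others sum to 45; max(0, 57 - 45) = 12.
Fisher 4: others sum to 34; max(0, 57 - 34) = 23.
Total collected = 6 + 13 + 12 + 23 = 54.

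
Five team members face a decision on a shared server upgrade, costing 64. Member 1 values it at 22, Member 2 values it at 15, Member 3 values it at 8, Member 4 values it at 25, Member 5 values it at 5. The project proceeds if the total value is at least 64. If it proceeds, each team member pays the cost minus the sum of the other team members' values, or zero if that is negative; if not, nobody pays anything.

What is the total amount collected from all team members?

29

Total value 75 ≥ cost 64, so it is built.
Member 1: others sum to 53; max(0, 64 - 53) = 11.
Member 2: others sum to 60; max(0, 64 - 60) = 4.
Member 3: others sum to 67; max(0, 64 - 67) = 0.
Member 4: others sum to 50; max(0, 64 - 50) = 14.
Member 5: others sum to 70; max(0, 64 - 70) = 0.
Total collected = 11 + 4 + 0 + 14 + 0 = 29.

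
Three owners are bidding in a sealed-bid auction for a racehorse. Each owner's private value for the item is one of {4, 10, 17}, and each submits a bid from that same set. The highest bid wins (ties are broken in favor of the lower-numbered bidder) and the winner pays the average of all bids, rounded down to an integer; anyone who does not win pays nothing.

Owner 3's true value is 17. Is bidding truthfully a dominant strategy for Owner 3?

No

Consider the case where Owner 1 bids 4 and Owner 2 bids 4.
Truthful bid 17: wins, pays 8, utility 17 - 8 = 9.
Bid 10 instead: wins, pays 6, utility 17 - 6 = 11.
Since 11 > 9, bidding 10 is strictly better here, so truthful bidding is not dominant.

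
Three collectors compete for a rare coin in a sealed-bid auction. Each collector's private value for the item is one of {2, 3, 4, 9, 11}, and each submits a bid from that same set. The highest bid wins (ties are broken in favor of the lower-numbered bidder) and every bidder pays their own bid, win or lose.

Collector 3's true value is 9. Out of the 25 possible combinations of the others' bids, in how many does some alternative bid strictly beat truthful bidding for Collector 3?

20

Others bid (2, 2): truth gives 0; bid 3 gives 6 > 0. Violating.
Others bid (2, 3): truth gives 0; bid 4 gives 5 > 0. Violating.
Others bid (2, 9): truth gives -9; bid 2 gives -2 > -9. Violating.
Others bid (2, 11): truth gives -9; bid 2 gives -2 > -9. Violating.
Others bid (2, 4): truth gives 0; no alternative beats it.
Others bid (3, 4): truth gives 0; no alternative beats it.
(Checking all 25 profiles: 20 have a profitable deviation, 5 do not.)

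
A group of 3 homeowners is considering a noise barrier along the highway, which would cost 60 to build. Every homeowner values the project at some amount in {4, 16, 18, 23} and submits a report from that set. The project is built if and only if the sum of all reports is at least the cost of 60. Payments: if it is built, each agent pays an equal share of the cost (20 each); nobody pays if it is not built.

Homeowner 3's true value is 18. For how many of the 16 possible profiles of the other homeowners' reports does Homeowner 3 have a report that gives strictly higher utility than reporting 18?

Others report (23, 23): truth gives -2; report 4 gives 0 > -2. Violating.
Others report (4, 4): truth gives 0; no alternative beats it.
Others report (4, 16): truth gives 0; no alternative beats it.
(Checking all 16 profiles: 1 has a profitable deviation, 15 do not.)

1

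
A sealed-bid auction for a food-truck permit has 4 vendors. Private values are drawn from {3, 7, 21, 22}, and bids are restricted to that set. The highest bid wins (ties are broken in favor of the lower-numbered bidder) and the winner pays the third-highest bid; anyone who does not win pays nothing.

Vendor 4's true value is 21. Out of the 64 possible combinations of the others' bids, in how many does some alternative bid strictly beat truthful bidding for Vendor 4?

Others bid (3, 3, 21): truth gives 0; bid 22 gives 18 > 0. Violating.
Others bid (3, 7, 21): truth gives 0; bid 22 gives 14 > 0. Violating.
Others bid (3, 21, 3): truth gives 0; bid 22 gives 18 > 0. Violating.
Others bid (3, 21, 7): truth gives 0; bid 22 gives 14 > 0. Violating.
Others bid (3, 3, 3): truth gives 18; no alternative beats it.
Others bid (3, 3, 7): truth gives 18; no alternative beats it.
(Checking all 64 profiles: 12 have a profitable deviation, 52 do not.)

12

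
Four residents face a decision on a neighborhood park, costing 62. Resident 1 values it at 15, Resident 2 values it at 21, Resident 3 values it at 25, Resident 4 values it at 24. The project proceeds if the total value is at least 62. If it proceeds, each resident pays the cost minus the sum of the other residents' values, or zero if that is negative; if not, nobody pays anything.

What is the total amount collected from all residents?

3

Total value 85 ≥ cost 62, so it is built.
Resident 1: others sum to 70; max(0, 62 - 70) = 0.
Resident 2: others sum to 64; max(0, 62 - 64) = 0.
Resident 3: others sum to 60; max(0, 62 - 60) = 2.
Resident 4: others sum to 61; max(0, 62 - 61) = 1.
Total collected = 0 + 0 + 2 + 1 = 3.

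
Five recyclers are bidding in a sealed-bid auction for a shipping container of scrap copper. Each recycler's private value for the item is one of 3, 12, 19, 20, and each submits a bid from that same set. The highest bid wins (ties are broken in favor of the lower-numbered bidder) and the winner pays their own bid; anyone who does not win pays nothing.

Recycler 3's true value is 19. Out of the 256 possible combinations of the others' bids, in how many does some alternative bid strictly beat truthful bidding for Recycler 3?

4

Others bid (3, 3, 3, 3): truth gives 0; bid 12 gives 7 > 0. Violating.
Others bid (3, 3, 3, 12): truth gives 0; bid 12 gives 7 > 0. Violating.
Others bid (3, 3, 12, 3): truth gives 0; bid 12 gives 7 > 0. Violating.
Others bid (3, 3, 12, 12): truth gives 0; bid 12 gives 7 > 0. Violating.
Others bid (3, 3, 3, 19): truth gives 0; no alternative beats it.
Others bid (3, 3, 3, 20): truth gives 0; no alternative beats it.
(Checking all 256 profiles: 4 have a profitable deviation, 252 do not.)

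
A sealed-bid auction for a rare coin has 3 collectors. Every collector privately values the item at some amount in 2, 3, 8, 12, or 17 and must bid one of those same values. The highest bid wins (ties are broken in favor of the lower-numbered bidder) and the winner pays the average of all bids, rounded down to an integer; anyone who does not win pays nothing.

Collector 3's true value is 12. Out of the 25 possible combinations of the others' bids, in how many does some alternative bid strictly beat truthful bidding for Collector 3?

Others bid (2, 2): truth gives 7; bid 3 gives 10 > 7. Violating.
Others bid (2, 3): truth gives 7; bid 8 gives 8 > 7. Violating.
Others bid (2, 12): truth gives 0; bid 17 gives 2 > 0. Violating.
Others bid (3, 2): truth gives 7; bid 8 gives 8 > 7. Violating.
Others bid (2, 8): truth gives 5; no alternative beats it.
Others bid (2, 17): truth gives 0; no alternative beats it.
(Checking all 25 profiles: 8 have a profitable deviation, 17 do not.)

8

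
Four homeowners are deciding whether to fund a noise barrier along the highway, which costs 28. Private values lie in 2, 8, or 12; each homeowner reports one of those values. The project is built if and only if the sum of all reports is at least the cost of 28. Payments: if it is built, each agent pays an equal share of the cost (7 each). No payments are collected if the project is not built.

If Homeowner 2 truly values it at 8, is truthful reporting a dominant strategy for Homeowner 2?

No

Consider the case where Homeowner 1 reports 2, Homeowner 3 reports 2 and Homeowner 4 reports 12.
Truthful report 8: project not built, utility 0.
Report 12 instead: project built, pays 7, utility 8 - 7 = 1.
Since 1 > 0, reporting 12 is strictly better here, so truthful reporting is not dominant.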